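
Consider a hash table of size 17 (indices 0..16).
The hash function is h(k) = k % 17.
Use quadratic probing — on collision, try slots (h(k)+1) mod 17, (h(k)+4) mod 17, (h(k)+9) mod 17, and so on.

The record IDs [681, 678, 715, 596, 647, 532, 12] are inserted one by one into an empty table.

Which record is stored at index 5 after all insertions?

681: h=1 -> slot 1
678: h=15 -> slot 15
715: h=1, probe 1,2 -> slot 2
596: h=1, probe 1,2,5 -> slot 5
647: h=1, probe 1,2,5,10 -> slot 10
532: h=5, probe 5,6 -> slot 6
12: h=12 -> slot 12
Table: [∅, 681, 715, ∅, ∅, 596, 532, ∅, ∅, ∅, 647, ∅, 12, ∅, ∅, 678, ∅]

596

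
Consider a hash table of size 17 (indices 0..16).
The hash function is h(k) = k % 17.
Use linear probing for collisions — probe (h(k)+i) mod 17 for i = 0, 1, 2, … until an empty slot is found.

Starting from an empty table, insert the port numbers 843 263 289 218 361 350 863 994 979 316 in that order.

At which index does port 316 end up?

Insert 843: h=10, slot 10 empty -> index 10.
Insert 263: h=8, slot 8 empty -> index 8.
Insert 289: h=0, slot 0 empty -> index 0.
Insert 218: h=14, slot 14 empty -> index 14.
Insert 361: h=4, slot 4 empty -> index 4.
Insert 350: h=10, slot 10 occupied -> index 11.
Insert 863: h=13, slot 13 empty -> index 13.
Insert 994: h=8, slot 8 occupied -> index 9.
Insert 979: h=10, slots 10,11 occupied -> index 12.
Insert 316: h=10, slots 10,11,12,13,14 occupied -> index 15.
Table: [289, -, -, -, 361, -, -, -, 263, 994, 843, 350, 979, 863, 218, 316, -]

15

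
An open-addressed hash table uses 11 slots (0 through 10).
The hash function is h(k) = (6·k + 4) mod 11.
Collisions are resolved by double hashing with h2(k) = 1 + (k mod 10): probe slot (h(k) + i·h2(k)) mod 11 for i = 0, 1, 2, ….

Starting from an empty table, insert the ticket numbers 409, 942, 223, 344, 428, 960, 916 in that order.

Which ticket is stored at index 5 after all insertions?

409 hashes to 5; slot 5 is free → place at 5.
942 hashes to 2; slot 2 is free → place at 2.
223 hashes to 0; slot 0 is free → place at 0.
344 hashes to 0, h2=5; 0,5 taken → place at 10.
428 hashes to 9; slot 9 is free → place at 9.
960 hashes to 0, h2=1; 0 taken → place at 1.
916 hashes to 0, h2=7; 0 taken → place at 7.
Table: [223, 960, 942, ., ., 409, ., 916, ., 428, 344]

409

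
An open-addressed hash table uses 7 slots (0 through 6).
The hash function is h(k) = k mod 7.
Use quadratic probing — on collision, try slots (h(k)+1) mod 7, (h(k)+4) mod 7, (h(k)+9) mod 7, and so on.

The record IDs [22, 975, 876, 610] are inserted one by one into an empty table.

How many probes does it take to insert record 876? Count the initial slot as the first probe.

Insert 22: h=1, slot 1 empty -> index 1.
Insert 975: h=2, slot 2 empty -> index 2.
Insert 876: h=1, slots 1,2 occupied -> index 5.
Insert 610: h=1, slots 1,2,5 occupied -> index 3.
Table: [., 22, 975, 610, ., 876, .]

3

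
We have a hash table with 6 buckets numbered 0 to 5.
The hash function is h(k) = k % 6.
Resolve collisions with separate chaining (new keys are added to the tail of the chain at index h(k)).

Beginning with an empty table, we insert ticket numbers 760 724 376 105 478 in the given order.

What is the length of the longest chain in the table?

Insert 760: h=4, bucket 4 empty → new chain.
Insert 724: h=4, bucket 4 nonempty → append to chain.
Insert 376: h=4, bucket 4 nonempty → append to chain.
Insert 105: h=3, bucket 3 empty → new chain.
Insert 478: h=4, bucket 4 nonempty → append to chain.
Final buckets:
0: ∅
1: ∅
2: ∅
3: 105
4: 760 -> 724 -> 376 -> 478
5: ∅

4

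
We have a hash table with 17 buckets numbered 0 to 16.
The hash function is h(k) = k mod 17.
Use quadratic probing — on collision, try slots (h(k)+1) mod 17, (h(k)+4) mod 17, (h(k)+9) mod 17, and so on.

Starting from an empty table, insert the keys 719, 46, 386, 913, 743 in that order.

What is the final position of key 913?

16

Insert 719: h=5, slot 5 empty → index 5.
Insert 46: h=12, slot 12 empty → index 12.
Insert 386: h=12, slot 12 occupied → index 13.
Insert 913: h=12, slots 12,13 occupied → index 16.
Insert 743: h=12, slots 12,13,16 occupied → index 4.
Table: [∅, ∅, ∅, ∅, 743, 719, ∅, ∅, ∅, ∅, ∅, ∅, 46, 386, ∅, ∅, 913]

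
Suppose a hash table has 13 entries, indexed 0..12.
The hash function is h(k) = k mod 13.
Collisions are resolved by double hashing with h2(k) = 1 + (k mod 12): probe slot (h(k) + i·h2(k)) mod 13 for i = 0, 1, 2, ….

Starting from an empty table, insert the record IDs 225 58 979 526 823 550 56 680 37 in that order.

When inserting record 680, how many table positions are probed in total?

225 hashes to 4; slot 4 is free -> place at 4.
58 hashes to 6; slot 6 is free -> place at 6.
979 hashes to 4, h2=8; 4 taken -> place at 12.
526 hashes to 6, h2=11; 6,4 taken -> place at 2.
823 hashes to 4, h2=8; 4,12 taken -> place at 7.
550 hashes to 4, h2=11; 4,2 taken -> place at 0.
56 hashes to 4, h2=9; 4,0 taken -> place at 9.
680 hashes to 4, h2=9; 4,0,9 taken -> place at 5.
37 hashes to 11; slot 11 is free -> place at 11.
Table: [550, —, 526, —, 225, 680, 58, 823, —, 56, —, 37, 979]

4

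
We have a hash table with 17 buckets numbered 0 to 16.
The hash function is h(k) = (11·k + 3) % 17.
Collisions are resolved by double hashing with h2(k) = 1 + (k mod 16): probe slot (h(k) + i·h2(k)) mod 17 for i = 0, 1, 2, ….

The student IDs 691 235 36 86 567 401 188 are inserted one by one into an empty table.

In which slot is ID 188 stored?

10

691 hashes to 5; slot 5 is free => place at 5.
235 hashes to 4; slot 4 is free => place at 4.
36 hashes to 8; slot 8 is free => place at 8.
86 hashes to 14; slot 14 is free => place at 14.
567 hashes to 1; slot 1 is free => place at 1.
401 hashes to 11; slot 11 is free => place at 11.
188 hashes to 14, h2=13; 14 taken => place at 10.
Table: [∅, 567, ∅, ∅, 235, 691, ∅, ∅, 36, ∅, 188, 401, ∅, ∅, 86, ∅, ∅]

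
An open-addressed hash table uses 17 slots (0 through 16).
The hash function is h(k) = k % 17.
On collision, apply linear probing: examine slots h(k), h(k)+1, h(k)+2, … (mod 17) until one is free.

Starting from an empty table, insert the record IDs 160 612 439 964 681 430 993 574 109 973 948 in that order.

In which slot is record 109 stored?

9

Insert 160: h=7, slot 7 empty => index 7.
Insert 612: h=0, slot 0 empty => index 0.
Insert 439: h=14, slot 14 empty => index 14.
Insert 964: h=12, slot 12 empty => index 12.
Insert 681: h=1, slot 1 empty => index 1.
Insert 430: h=5, slot 5 empty => index 5.
Insert 993: h=7, slot 7 occupied => index 8.
Insert 574: h=13, slot 13 empty => index 13.
Insert 109: h=7, slots 7,8 occupied => index 9.
Insert 973: h=4, slot 4 empty => index 4.
Insert 948: h=13, slots 13,14 occupied => index 15.
Table: [612, 681, —, —, 973, 430, —, 160, 993, 109, —, —, 964, 574, 439, 948, —]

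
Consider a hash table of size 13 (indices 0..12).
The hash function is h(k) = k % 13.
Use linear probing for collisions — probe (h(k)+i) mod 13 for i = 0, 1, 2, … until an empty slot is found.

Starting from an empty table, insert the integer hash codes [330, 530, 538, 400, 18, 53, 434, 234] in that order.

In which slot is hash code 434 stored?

8

330 hashes to 5; slot 5 is free → place at 5.
530 hashes to 10; slot 10 is free → place at 10.
538 hashes to 5; 5 taken → place at 6.
400 hashes to 10; 10 taken → place at 11.
18 hashes to 5; 5,6 taken → place at 7.
53 hashes to 1; slot 1 is free → place at 1.
434 hashes to 5; 5,6,7 taken → place at 8.
234 hashes to 0; slot 0 is free → place at 0.
Table: [234, 53, —, —, —, 330, 538, 18, 434, —, 530, 400, —]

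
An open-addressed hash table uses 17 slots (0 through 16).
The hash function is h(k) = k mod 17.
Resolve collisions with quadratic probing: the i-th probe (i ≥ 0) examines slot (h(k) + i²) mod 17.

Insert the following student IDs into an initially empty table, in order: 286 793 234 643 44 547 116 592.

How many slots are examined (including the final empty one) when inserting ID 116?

286 hashes to 14; slot 14 is free -> place at 14.
793 hashes to 11; slot 11 is free -> place at 11.
234 hashes to 13; slot 13 is free -> place at 13.
643 hashes to 14; 14 taken -> place at 15.
44 hashes to 10; slot 10 is free -> place at 10.
547 hashes to 3; slot 3 is free -> place at 3.
116 hashes to 14; 14,15 taken -> place at 1.
592 hashes to 14; 14,15,1 taken -> place at 6.
Table: [∅, 116, ∅, 547, ∅, ∅, 592, ∅, ∅, ∅, 44, 793, ∅, 234, 286, 643, ∅]

3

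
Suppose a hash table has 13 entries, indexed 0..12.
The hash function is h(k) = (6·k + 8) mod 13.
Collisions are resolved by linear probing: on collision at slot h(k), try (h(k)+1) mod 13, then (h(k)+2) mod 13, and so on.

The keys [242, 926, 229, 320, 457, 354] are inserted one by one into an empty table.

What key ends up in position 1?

354

242 hashes to 4; slot 4 is free → place at 4.
926 hashes to 0; slot 0 is free → place at 0.
229 hashes to 4; 4 taken → place at 5.
320 hashes to 4; 4,5 taken → place at 6.
457 hashes to 7; slot 7 is free → place at 7.
354 hashes to 0; 0 taken → place at 1.
Table: [926, 354, ∅, ∅, 242, 229, 320, 457, ∅, ∅, ∅, ∅, ∅]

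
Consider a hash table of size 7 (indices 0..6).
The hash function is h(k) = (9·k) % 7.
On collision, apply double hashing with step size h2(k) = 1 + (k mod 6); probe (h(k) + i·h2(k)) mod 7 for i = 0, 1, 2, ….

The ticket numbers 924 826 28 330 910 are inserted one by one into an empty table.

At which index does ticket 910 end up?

Insert 924: h=0, slot 0 empty => index 0.
Insert 826: h=0, h2=5, slot 0 occupied => index 5.
Insert 28: h=0, h2=5, slots 0,5 occupied => index 3.
Insert 330: h=2, slot 2 empty => index 2.
Insert 910: h=0, h2=5, slots 0,5,3 occupied => index 1.
Table: [924, 910, 330, 28, —, 826, —]

1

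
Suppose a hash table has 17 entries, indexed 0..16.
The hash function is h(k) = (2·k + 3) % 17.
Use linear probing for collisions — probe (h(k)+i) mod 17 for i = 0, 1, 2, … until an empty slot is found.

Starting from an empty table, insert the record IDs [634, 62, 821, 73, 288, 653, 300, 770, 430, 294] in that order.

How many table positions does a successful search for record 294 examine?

634 hashes to 13; slot 13 is free => place at 13.
62 hashes to 8; slot 8 is free => place at 8.
821 hashes to 13; 13 taken => place at 14.
73 hashes to 13; 13,14 taken => place at 15.
288 hashes to 1; slot 1 is free => place at 1.
653 hashes to 0; slot 0 is free => place at 0.
300 hashes to 8; 8 taken => place at 9.
770 hashes to 13; 13,14,15 taken => place at 16.
430 hashes to 13; 13,14,15,16,0,1 taken => place at 2.
294 hashes to 13; 13,14,15,16,0,1,2 taken => place at 3.
Table: [653, 288, 430, 294, -, -, -, -, 62, 300, -, -, -, 634, 821, 73, 770]
Lookup 294: h=13, probe 13,14,15,16,0,1,2,3 → found at 3.

8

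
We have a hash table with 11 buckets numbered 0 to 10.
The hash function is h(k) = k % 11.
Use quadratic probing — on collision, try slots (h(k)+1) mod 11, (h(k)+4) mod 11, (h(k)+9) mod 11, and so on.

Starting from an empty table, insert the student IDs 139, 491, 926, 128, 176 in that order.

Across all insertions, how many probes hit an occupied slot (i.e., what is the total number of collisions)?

Insert 139: h=7, slot 7 empty => index 7.
Insert 491: h=7, slot 7 occupied => index 8.
Insert 926: h=2, slot 2 empty => index 2.
Insert 128: h=7, slots 7,8 occupied => index 0.
Insert 176: h=0, slot 0 occupied => index 1.
Table: [128, 176, 926, ∅, ∅, ∅, ∅, 139, 491, ∅, ∅]

4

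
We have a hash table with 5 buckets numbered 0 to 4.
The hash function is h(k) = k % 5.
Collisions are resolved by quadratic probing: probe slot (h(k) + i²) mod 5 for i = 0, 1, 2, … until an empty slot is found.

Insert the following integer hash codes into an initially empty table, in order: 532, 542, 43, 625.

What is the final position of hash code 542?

532: h=2 -> slot 2
542: h=2, probe 2,3 -> slot 3
43: h=3, probe 3,4 -> slot 4
625: h=0 -> slot 0
Table: [625, ∅, 532, 542, 43]

3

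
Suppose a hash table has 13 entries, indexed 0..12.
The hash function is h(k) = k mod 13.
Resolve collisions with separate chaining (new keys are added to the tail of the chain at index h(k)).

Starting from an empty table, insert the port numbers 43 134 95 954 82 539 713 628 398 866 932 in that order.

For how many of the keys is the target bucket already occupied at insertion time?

43 → bucket 4
134 → bucket 4 (collision)
95 → bucket 4 (collision)
954 → bucket 5
82 → bucket 4 (collision)
539 → bucket 6
713 → bucket 11
628 → bucket 4 (collision)
398 → bucket 8
866 → bucket 8 (collision)
932 → bucket 9
Final buckets:
0: .
1: .
2: .
3: .
4: 43 -> 134 -> 95 -> 82 -> 628
5: 954
6: 539
7: .
8: 398 -> 866
9: 932
10: .
11: 713
12: .

5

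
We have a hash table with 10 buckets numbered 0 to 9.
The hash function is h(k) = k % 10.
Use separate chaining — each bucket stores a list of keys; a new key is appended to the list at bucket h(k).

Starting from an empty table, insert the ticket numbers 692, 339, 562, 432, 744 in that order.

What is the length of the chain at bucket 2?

3

692 -> bucket 2
339 -> bucket 9
562 -> bucket 2 (collision)
432 -> bucket 2 (collision)
744 -> bucket 4
Final buckets:
0: -
1: -
2: 692 -> 562 -> 432
3: -
4: 744
5: -
6: -
7: -
8: -
9: 339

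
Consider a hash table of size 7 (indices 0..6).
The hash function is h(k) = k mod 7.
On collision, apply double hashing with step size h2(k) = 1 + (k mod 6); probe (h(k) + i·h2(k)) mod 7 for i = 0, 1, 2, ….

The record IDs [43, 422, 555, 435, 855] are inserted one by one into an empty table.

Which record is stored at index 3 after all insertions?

43 hashes to 1; slot 1 is free -> place at 1.
422 hashes to 2; slot 2 is free -> place at 2.
555 hashes to 2, h2=4; 2 taken -> place at 6.
435 hashes to 1, h2=4; 1 taken -> place at 5.
855 hashes to 1, h2=4; 1,5,2,6 taken -> place at 3.
Table: [., 43, 422, 855, ., 435, 555]

855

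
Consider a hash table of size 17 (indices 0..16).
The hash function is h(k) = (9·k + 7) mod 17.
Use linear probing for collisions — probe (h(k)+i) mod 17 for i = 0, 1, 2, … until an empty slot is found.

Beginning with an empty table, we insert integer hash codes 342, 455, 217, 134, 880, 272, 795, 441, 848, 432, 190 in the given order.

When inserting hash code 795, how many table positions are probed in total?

342: h=8 → slot 8
455: h=5 → slot 5
217: h=5, probe 5,6 → slot 6
134: h=6, probe 6,7 → slot 7
880: h=5, probe 5,6,7,8,9 → slot 9
272: h=7, probe 7,8,9,10 → slot 10
795: h=5, probe 5,6,7,8,9,10,11 → slot 11
441: h=15 → slot 15
848: h=6, probe 6,7,8,9,10,11,12 → slot 12
432: h=2 → slot 2
190: h=0 → slot 0
Table: [190, —, 432, —, —, 455, 217, 134, 342, 880, 272, 795, 848, —, —, 441, —]

7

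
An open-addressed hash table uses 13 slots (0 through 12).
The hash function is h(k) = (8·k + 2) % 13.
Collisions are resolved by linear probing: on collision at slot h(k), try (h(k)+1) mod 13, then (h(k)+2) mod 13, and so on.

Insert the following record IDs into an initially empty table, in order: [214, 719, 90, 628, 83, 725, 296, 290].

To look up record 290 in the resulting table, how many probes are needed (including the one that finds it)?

214 hashes to 11; slot 11 is free => place at 11.
719 hashes to 8; slot 8 is free => place at 8.
90 hashes to 7; slot 7 is free => place at 7.
628 hashes to 8; 8 taken => place at 9.
83 hashes to 3; slot 3 is free => place at 3.
725 hashes to 4; slot 4 is free => place at 4.
296 hashes to 4; 4 taken => place at 5.
290 hashes to 8; 8,9 taken => place at 10.
Table: [—, —, —, 83, 725, 296, —, 90, 719, 628, 290, 214, —]
Lookup 290: h=8, probe 8,9,10 → found at 10.

3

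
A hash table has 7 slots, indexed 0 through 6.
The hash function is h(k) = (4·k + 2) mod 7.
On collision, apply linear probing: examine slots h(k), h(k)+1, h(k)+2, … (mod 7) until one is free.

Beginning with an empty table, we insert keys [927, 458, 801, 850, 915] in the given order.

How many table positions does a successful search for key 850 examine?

4

927 hashes to 0; slot 0 is free => place at 0.
458 hashes to 0; 0 taken => place at 1.
801 hashes to 0; 0,1 taken => place at 2.
850 hashes to 0; 0,1,2 taken => place at 3.
915 hashes to 1; 1,2,3 taken => place at 4.
Table: [927, 458, 801, 850, 915, -, -]
Lookup 850: h=0, probe 0,1,2,3 → found at 3.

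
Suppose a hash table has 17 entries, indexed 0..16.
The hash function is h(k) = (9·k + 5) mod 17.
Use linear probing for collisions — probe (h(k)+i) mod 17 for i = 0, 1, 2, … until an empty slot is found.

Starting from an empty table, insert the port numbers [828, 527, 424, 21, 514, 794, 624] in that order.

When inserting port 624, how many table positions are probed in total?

Insert 828: h=11, slot 11 empty -> index 11.
Insert 527: h=5, slot 5 empty -> index 5.
Insert 424: h=13, slot 13 empty -> index 13.
Insert 21: h=7, slot 7 empty -> index 7.
Insert 514: h=7, slot 7 occupied -> index 8.
Insert 794: h=11, slot 11 occupied -> index 12.
Insert 624: h=11, slots 11,12,13 occupied -> index 14.
Table: [_, _, _, _, _, 527, _, 21, 514, _, _, 828, 794, 424, 624, _, _]

4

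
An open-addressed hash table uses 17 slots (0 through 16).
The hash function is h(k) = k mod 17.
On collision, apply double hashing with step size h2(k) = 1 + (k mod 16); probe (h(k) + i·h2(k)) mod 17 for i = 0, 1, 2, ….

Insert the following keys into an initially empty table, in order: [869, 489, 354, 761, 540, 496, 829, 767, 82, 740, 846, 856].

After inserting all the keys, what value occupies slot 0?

869: h=2 => slot 2
489: h=13 => slot 13
354: h=14 => slot 14
761: h=13, h2=10, probe 13,6 => slot 6
540: h=13, h2=13, probe 13,9 => slot 9
496: h=3 => slot 3
829: h=13, h2=14, probe 13,10 => slot 10
767: h=2, h2=16, probe 2,1 => slot 1
82: h=14, h2=3, probe 14,0 => slot 0
740: h=9, h2=5, probe 9,14,2,7 => slot 7
846: h=13, h2=15, probe 13,11 => slot 11
856: h=6, h2=9, probe 6,15 => slot 15
Table: [82, 767, 869, 496, _, _, 761, 740, _, 540, 829, 846, _, 489, 354, 856, _]

82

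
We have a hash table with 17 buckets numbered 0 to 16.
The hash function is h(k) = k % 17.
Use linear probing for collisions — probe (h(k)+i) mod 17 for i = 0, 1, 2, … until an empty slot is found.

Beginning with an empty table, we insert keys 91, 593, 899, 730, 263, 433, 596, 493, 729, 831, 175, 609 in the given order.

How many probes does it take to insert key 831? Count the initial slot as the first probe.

91 hashes to 6; slot 6 is free → place at 6.
593 hashes to 15; slot 15 is free → place at 15.
899 hashes to 15; 15 taken → place at 16.
730 hashes to 16; 16 taken → place at 0.
263 hashes to 8; slot 8 is free → place at 8.
433 hashes to 8; 8 taken → place at 9.
596 hashes to 1; slot 1 is free → place at 1.
493 hashes to 0; 0,1 taken → place at 2.
729 hashes to 15; 15,16,0,1,2 taken → place at 3.
831 hashes to 15; 15,16,0,1,2,3 taken → place at 4.
175 hashes to 5; slot 5 is free → place at 5.
609 hashes to 14; slot 14 is free → place at 14.
Table: [730, 596, 493, 729, 831, 175, 91, _, 263, 433, _, _, _, _, 609, 593, 899]

7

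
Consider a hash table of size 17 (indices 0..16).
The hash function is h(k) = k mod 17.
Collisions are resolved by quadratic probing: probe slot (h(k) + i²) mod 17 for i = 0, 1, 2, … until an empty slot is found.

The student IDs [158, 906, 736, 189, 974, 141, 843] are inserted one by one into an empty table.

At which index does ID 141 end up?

Insert 158: h=5, slot 5 empty → index 5.
Insert 906: h=5, slot 5 occupied → index 6.
Insert 736: h=5, slots 5,6 occupied → index 9.
Insert 189: h=2, slot 2 empty → index 2.
Insert 974: h=5, slots 5,6,9 occupied → index 14.
Insert 141: h=5, slots 5,6,9,14 occupied → index 4.
Insert 843: h=10, slot 10 empty → index 10.
Table: [—, —, 189, —, 141, 158, 906, —, —, 736, 843, —, —, —, 974, —, —]

4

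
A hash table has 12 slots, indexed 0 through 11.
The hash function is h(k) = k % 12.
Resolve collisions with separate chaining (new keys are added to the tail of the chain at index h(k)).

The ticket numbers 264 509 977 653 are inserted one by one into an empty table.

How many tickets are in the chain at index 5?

264 → bucket 0
509 → bucket 5
977 → bucket 5 (collision)
653 → bucket 5 (collision)
Final buckets:
0: 264
1: -
2: -
3: -
4: -
5: 509 -> 977 -> 653
6: -
7: -
8: -
9: -
10: -
11: -

3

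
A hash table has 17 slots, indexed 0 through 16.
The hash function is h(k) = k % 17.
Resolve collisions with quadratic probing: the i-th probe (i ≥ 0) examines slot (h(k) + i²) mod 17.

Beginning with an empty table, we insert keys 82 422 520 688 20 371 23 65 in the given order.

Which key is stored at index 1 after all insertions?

82 hashes to 14; slot 14 is free → place at 14.
422 hashes to 14; 14 taken → place at 15.
520 hashes to 10; slot 10 is free → place at 10.
688 hashes to 8; slot 8 is free → place at 8.
20 hashes to 3; slot 3 is free → place at 3.
371 hashes to 14; 14,15 taken → place at 1.
23 hashes to 6; slot 6 is free → place at 6.
65 hashes to 14; 14,15,1,6 taken → place at 13.
Table: [-, 371, -, 20, -, -, 23, -, 688, -, 520, -, -, 65, 82, 422, -]

371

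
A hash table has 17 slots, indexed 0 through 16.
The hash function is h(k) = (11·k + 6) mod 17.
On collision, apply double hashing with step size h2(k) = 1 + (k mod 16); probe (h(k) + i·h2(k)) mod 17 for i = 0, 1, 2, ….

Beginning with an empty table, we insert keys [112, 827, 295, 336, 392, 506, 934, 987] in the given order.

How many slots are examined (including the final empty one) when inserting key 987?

4

112: h=14 -> slot 14
827: h=8 -> slot 8
295: h=4 -> slot 4
336: h=13 -> slot 13
392: h=0 -> slot 0
506: h=13, h2=11, probe 13,7 -> slot 7
934: h=12 -> slot 12
987: h=0, h2=12, probe 0,12,7,2 -> slot 2
Table: [392, ∅, 987, ∅, 295, ∅, ∅, 506, 827, ∅, ∅, ∅, 934, 336, 112, ∅, ∅]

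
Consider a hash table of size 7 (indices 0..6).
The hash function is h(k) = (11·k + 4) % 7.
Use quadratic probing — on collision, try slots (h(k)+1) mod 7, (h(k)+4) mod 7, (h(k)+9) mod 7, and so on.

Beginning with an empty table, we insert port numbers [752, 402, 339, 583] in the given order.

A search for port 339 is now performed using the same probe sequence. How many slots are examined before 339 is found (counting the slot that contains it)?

Insert 752: h=2, slot 2 empty => index 2.
Insert 402: h=2, slot 2 occupied => index 3.
Insert 339: h=2, slots 2,3 occupied => index 6.
Insert 583: h=5, slot 5 empty => index 5.
Table: [., ., 752, 402, ., 583, 339]
Lookup 339: h=2, probe 2,3,6 → found at 6.

3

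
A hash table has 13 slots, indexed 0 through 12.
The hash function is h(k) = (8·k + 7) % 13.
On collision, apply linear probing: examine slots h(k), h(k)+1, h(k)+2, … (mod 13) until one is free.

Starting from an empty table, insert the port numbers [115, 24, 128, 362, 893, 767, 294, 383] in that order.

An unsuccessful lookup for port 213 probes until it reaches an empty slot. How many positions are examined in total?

Insert 115: h=4, slot 4 empty → index 4.
Insert 24: h=4, slot 4 occupied → index 5.
Insert 128: h=4, slots 4,5 occupied → index 6.
Insert 362: h=4, slots 4,5,6 occupied → index 7.
Insert 893: h=1, slot 1 empty → index 1.
Insert 767: h=7, slot 7 occupied → index 8.
Insert 294: h=6, slots 6,7,8 occupied → index 9.
Insert 383: h=3, slot 3 empty → index 3.
Table: [-, 893, -, 383, 115, 24, 128, 362, 767, 294, -, -, -]
Lookup 213: h=8, probe 8,9,10 → slot 10 empty, not found.

3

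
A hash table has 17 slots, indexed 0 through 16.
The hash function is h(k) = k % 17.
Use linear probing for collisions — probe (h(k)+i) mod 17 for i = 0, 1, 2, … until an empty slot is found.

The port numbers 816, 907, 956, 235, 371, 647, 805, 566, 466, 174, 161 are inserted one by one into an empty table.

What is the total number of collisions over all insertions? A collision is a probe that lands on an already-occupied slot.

10

816 hashes to 0; slot 0 is free => place at 0.
907 hashes to 6; slot 6 is free => place at 6.
956 hashes to 4; slot 4 is free => place at 4.
235 hashes to 14; slot 14 is free => place at 14.
371 hashes to 14; 14 taken => place at 15.
647 hashes to 1; slot 1 is free => place at 1.
805 hashes to 6; 6 taken => place at 7.
566 hashes to 5; slot 5 is free => place at 5.
466 hashes to 7; 7 taken => place at 8.
174 hashes to 4; 4,5,6,7,8 taken => place at 9.
161 hashes to 8; 8,9 taken => place at 10.
Table: [816, 647, _, _, 956, 566, 907, 805, 466, 174, 161, _, _, _, 235, 371, _]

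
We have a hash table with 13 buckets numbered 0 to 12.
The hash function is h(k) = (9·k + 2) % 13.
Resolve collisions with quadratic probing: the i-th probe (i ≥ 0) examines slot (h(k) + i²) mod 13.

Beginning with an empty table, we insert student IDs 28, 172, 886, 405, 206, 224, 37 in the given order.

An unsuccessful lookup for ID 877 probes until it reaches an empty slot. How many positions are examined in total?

Insert 28: h=7, slot 7 empty → index 7.
Insert 172: h=3, slot 3 empty → index 3.
Insert 886: h=7, slot 7 occupied → index 8.
Insert 405: h=7, slots 7,8 occupied → index 11.
Insert 206: h=10, slot 10 empty → index 10.
Insert 224: h=3, slot 3 occupied → index 4.
Insert 37: h=10, slots 10,11 occupied → index 1.
Table: [-, 37, -, 172, 224, -, -, 28, 886, -, 206, 405, -]
Lookup 877: h=4, probe 4,5 → slot 5 empty, not found.

2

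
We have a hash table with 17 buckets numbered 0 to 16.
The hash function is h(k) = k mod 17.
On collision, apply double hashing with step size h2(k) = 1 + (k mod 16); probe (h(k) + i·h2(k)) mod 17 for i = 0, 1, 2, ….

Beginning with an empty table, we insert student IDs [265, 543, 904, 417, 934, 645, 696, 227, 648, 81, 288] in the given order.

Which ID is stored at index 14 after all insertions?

227

265: h=10 => slot 10
543: h=16 => slot 16
904: h=3 => slot 3
417: h=9 => slot 9
934: h=16, h2=7, probe 16,6 => slot 6
645: h=16, h2=6, probe 16,5 => slot 5
696: h=16, h2=9, probe 16,8 => slot 8
227: h=6, h2=4, probe 6,10,14 => slot 14
648: h=2 => slot 2
81: h=13 => slot 13
288: h=16, h2=1, probe 16,0 => slot 0
Table: [288, ., 648, 904, ., 645, 934, ., 696, 417, 265, ., ., 81, 227, ., 543]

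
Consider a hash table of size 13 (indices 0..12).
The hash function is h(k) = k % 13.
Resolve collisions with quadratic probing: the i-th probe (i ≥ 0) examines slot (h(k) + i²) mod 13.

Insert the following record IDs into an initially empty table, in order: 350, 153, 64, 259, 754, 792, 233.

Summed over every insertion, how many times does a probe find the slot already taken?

11

Insert 350: h=12, slot 12 empty => index 12.
Insert 153: h=10, slot 10 empty => index 10.
Insert 64: h=12, slot 12 occupied => index 0.
Insert 259: h=12, slots 12,0 occupied => index 3.
Insert 754: h=0, slot 0 occupied => index 1.
Insert 792: h=12, slots 12,0,3 occupied => index 8.
Insert 233: h=12, slots 12,0,3,8 occupied => index 2.
Table: [64, 754, 233, 259, ., ., ., ., 792, ., 153, ., 350]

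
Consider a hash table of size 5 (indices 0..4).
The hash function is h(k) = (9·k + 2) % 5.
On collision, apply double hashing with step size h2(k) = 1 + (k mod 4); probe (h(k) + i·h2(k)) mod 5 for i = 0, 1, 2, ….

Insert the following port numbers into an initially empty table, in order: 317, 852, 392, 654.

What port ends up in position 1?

Insert 317: h=0, slot 0 empty -> index 0.
Insert 852: h=0, h2=1, slot 0 occupied -> index 1.
Insert 392: h=0, h2=1, slots 0,1 occupied -> index 2.
Insert 654: h=3, slot 3 empty -> index 3.
Table: [317, 852, 392, 654, ∅]

852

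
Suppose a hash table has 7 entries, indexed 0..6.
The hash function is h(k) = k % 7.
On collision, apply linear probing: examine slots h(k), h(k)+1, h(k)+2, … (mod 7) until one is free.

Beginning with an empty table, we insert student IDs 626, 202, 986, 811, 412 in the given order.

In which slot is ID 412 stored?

2

626: h=3 => slot 3
202: h=6 => slot 6
986: h=6, probe 6,0 => slot 0
811: h=6, probe 6,0,1 => slot 1
412: h=6, probe 6,0,1,2 => slot 2
Table: [986, 811, 412, 626, -, -, 202]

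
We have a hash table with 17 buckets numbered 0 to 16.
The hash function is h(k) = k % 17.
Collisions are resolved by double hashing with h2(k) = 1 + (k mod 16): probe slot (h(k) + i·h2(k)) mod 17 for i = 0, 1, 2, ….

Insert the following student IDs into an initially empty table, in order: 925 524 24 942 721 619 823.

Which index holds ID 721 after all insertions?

925 hashes to 7; slot 7 is free -> place at 7.
524 hashes to 14; slot 14 is free -> place at 14.
24 hashes to 7, h2=9; 7 taken -> place at 16.
942 hashes to 7, h2=15; 7 taken -> place at 5.
721 hashes to 7, h2=2; 7 taken -> place at 9.
619 hashes to 7, h2=12; 7 taken -> place at 2.
823 hashes to 7, h2=8; 7 taken -> place at 15.
Table: [., ., 619, ., ., 942, ., 925, ., 721, ., ., ., ., 524, 823, 24]

9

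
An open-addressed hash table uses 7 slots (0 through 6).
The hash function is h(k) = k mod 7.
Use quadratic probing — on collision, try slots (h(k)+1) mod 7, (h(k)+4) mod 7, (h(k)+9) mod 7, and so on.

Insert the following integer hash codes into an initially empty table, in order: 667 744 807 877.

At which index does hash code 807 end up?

6

Insert 667: h=2, slot 2 empty => index 2.
Insert 744: h=2, slot 2 occupied => index 3.
Insert 807: h=2, slots 2,3 occupied => index 6.
Insert 877: h=2, slots 2,3,6 occupied => index 4.
Table: [∅, ∅, 667, 744, 877, ∅, 807]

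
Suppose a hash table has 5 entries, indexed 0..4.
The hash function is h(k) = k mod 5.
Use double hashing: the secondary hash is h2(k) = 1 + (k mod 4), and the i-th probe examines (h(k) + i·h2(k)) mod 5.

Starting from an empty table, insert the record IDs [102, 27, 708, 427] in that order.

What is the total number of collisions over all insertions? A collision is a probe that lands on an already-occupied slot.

3

102 hashes to 2; slot 2 is free => place at 2.
27 hashes to 2, h2=4; 2 taken => place at 1.
708 hashes to 3; slot 3 is free => place at 3.
427 hashes to 2, h2=4; 2,1 taken => place at 0.
Table: [427, 27, 102, 708, —]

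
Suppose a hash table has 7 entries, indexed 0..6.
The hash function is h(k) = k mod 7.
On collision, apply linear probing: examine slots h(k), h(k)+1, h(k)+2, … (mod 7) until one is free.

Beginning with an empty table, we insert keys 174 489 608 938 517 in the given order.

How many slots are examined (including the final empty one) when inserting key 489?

2

Insert 174: h=6, slot 6 empty → index 6.
Insert 489: h=6, slot 6 occupied → index 0.
Insert 608: h=6, slots 6,0 occupied → index 1.
Insert 938: h=0, slots 0,1 occupied → index 2.
Insert 517: h=6, slots 6,0,1,2 occupied → index 3.
Table: [489, 608, 938, 517, ∅, ∅, 174]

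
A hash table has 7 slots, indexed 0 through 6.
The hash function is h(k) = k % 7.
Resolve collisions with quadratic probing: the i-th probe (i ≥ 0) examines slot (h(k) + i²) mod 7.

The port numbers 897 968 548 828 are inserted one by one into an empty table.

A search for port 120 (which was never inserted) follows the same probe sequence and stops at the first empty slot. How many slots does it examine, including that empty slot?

897: h=1 -> slot 1
968: h=2 -> slot 2
548: h=2, probe 2,3 -> slot 3
828: h=2, probe 2,3,6 -> slot 6
Table: [_, 897, 968, 548, _, _, 828]
Lookup 120: h=1, probe 1,2,5 → slot 5 empty, not found.

3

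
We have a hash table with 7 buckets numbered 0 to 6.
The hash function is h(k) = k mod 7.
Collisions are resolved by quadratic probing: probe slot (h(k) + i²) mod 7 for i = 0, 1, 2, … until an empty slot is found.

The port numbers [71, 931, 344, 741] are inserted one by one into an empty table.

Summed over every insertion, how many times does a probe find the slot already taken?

1

71 hashes to 1; slot 1 is free => place at 1.
931 hashes to 0; slot 0 is free => place at 0.
344 hashes to 1; 1 taken => place at 2.
741 hashes to 6; slot 6 is free => place at 6.
Table: [931, 71, 344, -, -, -, 741]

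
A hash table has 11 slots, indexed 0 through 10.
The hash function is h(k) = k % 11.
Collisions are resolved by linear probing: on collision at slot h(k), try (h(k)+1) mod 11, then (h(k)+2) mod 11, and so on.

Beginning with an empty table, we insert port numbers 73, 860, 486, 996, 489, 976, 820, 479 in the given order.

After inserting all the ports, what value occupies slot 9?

Insert 73: h=7, slot 7 empty → index 7.
Insert 860: h=2, slot 2 empty → index 2.
Insert 486: h=2, slot 2 occupied → index 3.
Insert 996: h=6, slot 6 empty → index 6.
Insert 489: h=5, slot 5 empty → index 5.
Insert 976: h=8, slot 8 empty → index 8.
Insert 820: h=6, slots 6,7,8 occupied → index 9.
Insert 479: h=6, slots 6,7,8,9 occupied → index 10.
Table: [—, —, 860, 486, —, 489, 996, 73, 976, 820, 479]

820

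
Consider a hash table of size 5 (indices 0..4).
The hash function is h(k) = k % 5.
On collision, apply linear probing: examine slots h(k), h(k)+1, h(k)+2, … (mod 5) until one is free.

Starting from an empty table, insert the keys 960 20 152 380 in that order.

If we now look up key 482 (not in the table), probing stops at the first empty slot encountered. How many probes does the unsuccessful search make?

3

960: h=0 => slot 0
20: h=0, probe 0,1 => slot 1
152: h=2 => slot 2
380: h=0, probe 0,1,2,3 => slot 3
Table: [960, 20, 152, 380, ∅]
Lookup 482: h=2, probe 2,3,4 → slot 4 empty, not found.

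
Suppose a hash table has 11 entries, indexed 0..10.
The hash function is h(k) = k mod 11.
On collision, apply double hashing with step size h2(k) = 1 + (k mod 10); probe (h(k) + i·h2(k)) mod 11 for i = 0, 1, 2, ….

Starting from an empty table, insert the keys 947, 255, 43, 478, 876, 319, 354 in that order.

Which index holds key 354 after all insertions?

Insert 947: h=1, slot 1 empty → index 1.
Insert 255: h=2, slot 2 empty → index 2.
Insert 43: h=10, slot 10 empty → index 10.
Insert 478: h=5, slot 5 empty → index 5.
Insert 876: h=7, slot 7 empty → index 7.
Insert 319: h=0, slot 0 empty → index 0.
Insert 354: h=2, h2=5, slots 2,7,1 occupied → index 6.
Table: [319, 947, 255, ., ., 478, 354, 876, ., ., 43]

6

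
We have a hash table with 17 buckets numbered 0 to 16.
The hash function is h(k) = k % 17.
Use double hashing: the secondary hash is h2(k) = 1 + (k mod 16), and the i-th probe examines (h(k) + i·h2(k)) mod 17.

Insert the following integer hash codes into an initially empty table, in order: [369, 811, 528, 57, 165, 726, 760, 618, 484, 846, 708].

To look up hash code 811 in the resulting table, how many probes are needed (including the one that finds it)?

2

369: h=12 → slot 12
811: h=12, h2=12, probe 12,7 → slot 7
528: h=1 → slot 1
57: h=6 → slot 6
165: h=12, h2=6, probe 12,1,7,13 → slot 13
726: h=12, h2=7, probe 12,2 → slot 2
760: h=12, h2=9, probe 12,4 → slot 4
618: h=6, h2=11, probe 6,0 → slot 0
484: h=8 → slot 8
846: h=13, h2=15, probe 13,11 → slot 11
708: h=11, h2=5, probe 11,16 → slot 16
Table: [618, 528, 726, ∅, 760, ∅, 57, 811, 484, ∅, ∅, 846, 369, 165, ∅, ∅, 708]
Lookup 811: h=12, h2=12, probe 12,7 → found at 7.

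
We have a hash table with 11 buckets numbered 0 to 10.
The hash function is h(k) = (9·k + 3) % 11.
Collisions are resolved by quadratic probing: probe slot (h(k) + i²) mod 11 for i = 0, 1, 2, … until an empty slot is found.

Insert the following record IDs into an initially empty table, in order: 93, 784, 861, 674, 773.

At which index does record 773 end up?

6

93: h=4 => slot 4
784: h=8 => slot 8
861: h=8, probe 8,9 => slot 9
674: h=8, probe 8,9,1 => slot 1
773: h=8, probe 8,9,1,6 => slot 6
Table: [-, 674, -, -, 93, -, 773, -, 784, 861, -]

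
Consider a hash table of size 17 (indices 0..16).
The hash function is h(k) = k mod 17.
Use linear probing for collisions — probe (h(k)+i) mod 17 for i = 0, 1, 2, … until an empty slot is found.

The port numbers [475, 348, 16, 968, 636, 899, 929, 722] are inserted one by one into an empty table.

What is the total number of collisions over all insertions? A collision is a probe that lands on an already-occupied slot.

4

Insert 475: h=16, slot 16 empty => index 16.
Insert 348: h=8, slot 8 empty => index 8.
Insert 16: h=16, slot 16 occupied => index 0.
Insert 968: h=16, slots 16,0 occupied => index 1.
Insert 636: h=7, slot 7 empty => index 7.
Insert 899: h=15, slot 15 empty => index 15.
Insert 929: h=11, slot 11 empty => index 11.
Insert 722: h=8, slot 8 occupied => index 9.
Table: [16, 968, -, -, -, -, -, 636, 348, 722, -, 929, -, -, -, 899, 475]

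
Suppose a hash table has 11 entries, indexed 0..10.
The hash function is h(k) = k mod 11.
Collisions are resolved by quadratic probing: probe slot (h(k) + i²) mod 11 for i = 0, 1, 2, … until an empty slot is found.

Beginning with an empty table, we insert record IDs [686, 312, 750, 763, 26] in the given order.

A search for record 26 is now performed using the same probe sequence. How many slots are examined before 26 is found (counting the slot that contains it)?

5

686 hashes to 4; slot 4 is free => place at 4.
312 hashes to 4; 4 taken => place at 5.
750 hashes to 2; slot 2 is free => place at 2.
763 hashes to 4; 4,5 taken => place at 8.
26 hashes to 4; 4,5,8,2 taken => place at 9.
Table: [∅, ∅, 750, ∅, 686, 312, ∅, ∅, 763, 26, ∅]
Lookup 26: h=4, probe 4,5,8,2,9 → found at 9.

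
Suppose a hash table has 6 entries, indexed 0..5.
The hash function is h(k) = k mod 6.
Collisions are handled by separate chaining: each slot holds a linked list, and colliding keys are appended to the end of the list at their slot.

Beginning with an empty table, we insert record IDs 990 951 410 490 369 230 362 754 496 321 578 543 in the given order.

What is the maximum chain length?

Insert 990: h=0, bucket 0 empty -> new chain.
Insert 951: h=3, bucket 3 empty -> new chain.
Insert 410: h=2, bucket 2 empty -> new chain.
Insert 490: h=4, bucket 4 empty -> new chain.
Insert 369: h=3, bucket 3 nonempty -> append to chain.
Insert 230: h=2, bucket 2 nonempty -> append to chain.
Insert 362: h=2, bucket 2 nonempty -> append to chain.
Insert 754: h=4, bucket 4 nonempty -> append to chain.
Insert 496: h=4, bucket 4 nonempty -> append to chain.
Insert 321: h=3, bucket 3 nonempty -> append to chain.
Insert 578: h=2, bucket 2 nonempty -> append to chain.
Insert 543: h=3, bucket 3 nonempty -> append to chain.
Final buckets:
0: 990
1: .
2: 410 -> 230 -> 362 -> 578
3: 951 -> 369 -> 321 -> 543
4: 490 -> 754 -> 496
5: .

4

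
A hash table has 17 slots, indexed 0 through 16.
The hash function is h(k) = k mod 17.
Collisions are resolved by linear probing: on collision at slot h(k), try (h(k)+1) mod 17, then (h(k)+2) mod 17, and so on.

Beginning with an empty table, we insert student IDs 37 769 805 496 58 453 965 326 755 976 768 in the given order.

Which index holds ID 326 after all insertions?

37 hashes to 3; slot 3 is free => place at 3.
769 hashes to 4; slot 4 is free => place at 4.
805 hashes to 6; slot 6 is free => place at 6.
496 hashes to 3; 3,4 taken => place at 5.
58 hashes to 7; slot 7 is free => place at 7.
453 hashes to 11; slot 11 is free => place at 11.
965 hashes to 13; slot 13 is free => place at 13.
326 hashes to 3; 3,4,5,6,7 taken => place at 8.
755 hashes to 7; 7,8 taken => place at 9.
976 hashes to 7; 7,8,9 taken => place at 10.
768 hashes to 3; 3,4,5,6,7,8,9,10,11 taken => place at 12.
Table: [∅, ∅, ∅, 37, 769, 496, 805, 58, 326, 755, 976, 453, 768, 965, ∅, ∅, ∅]

8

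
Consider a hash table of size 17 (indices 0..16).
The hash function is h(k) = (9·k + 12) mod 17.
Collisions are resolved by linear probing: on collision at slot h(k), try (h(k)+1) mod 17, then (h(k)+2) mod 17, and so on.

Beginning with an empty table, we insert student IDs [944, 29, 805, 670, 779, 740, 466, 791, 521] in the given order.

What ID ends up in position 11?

Insert 944: h=8, slot 8 empty → index 8.
Insert 29: h=1, slot 1 empty → index 1.
Insert 805: h=15, slot 15 empty → index 15.
Insert 670: h=7, slot 7 empty → index 7.
Insert 779: h=2, slot 2 empty → index 2.
Insert 740: h=8, slot 8 occupied → index 9.
Insert 466: h=7, slots 7,8,9 occupied → index 10.
Insert 791: h=8, slots 8,9,10 occupied → index 11.
Insert 521: h=9, slots 9,10,11 occupied → index 12.
Table: [∅, 29, 779, ∅, ∅, ∅, ∅, 670, 944, 740, 466, 791, 521, ∅, ∅, 805, ∅]

791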